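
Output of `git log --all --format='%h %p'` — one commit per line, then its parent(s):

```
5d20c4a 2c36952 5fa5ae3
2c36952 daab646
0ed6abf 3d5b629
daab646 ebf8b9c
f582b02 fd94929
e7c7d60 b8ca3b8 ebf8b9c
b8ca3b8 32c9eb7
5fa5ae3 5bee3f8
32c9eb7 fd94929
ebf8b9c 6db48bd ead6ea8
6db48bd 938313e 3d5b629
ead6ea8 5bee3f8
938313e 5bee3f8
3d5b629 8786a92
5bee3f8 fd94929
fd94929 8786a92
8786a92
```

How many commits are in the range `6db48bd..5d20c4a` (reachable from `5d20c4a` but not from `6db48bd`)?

6

Reachable from 5d20c4a: {2c36952, 3d5b629, 5bee3f8, 5d20c4a, 5fa5ae3, 6db48bd, 8786a92, 938313e, daab646, ead6ea8, ebf8b9c, fd94929}.
Reachable from 6db48bd: {3d5b629, 5bee3f8, 6db48bd, 8786a92, 938313e, fd94929}.
In 5d20c4a's history but not 6db48bd's: {2c36952, 5d20c4a, 5fa5ae3, daab646, ead6ea8, ebf8b9c} — 6 commits.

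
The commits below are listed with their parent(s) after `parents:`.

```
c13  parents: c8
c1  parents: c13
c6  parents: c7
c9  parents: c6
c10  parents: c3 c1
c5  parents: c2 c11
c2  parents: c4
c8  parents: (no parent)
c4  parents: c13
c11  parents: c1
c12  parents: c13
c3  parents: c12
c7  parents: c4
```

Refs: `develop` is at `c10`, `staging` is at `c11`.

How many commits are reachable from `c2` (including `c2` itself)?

4

Walking parent pointers from c2: reachable set = {c13, c2, c4, c8}.
That is 4 commits.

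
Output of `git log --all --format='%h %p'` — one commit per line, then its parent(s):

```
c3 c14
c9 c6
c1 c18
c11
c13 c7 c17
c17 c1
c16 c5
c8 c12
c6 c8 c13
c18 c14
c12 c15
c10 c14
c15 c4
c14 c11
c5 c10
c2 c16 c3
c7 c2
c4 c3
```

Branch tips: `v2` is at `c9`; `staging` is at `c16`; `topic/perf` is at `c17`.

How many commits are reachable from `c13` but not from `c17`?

Reachable from c13: {c1, c10, c11, c13, c14, c16, c17, c18, c2, c3, c5, c7}.
Reachable from c17: {c1, c11, c14, c17, c18}.
In c13's history but not c17's: {c10, c13, c16, c2, c3, c5, c7} — 7 commits.

7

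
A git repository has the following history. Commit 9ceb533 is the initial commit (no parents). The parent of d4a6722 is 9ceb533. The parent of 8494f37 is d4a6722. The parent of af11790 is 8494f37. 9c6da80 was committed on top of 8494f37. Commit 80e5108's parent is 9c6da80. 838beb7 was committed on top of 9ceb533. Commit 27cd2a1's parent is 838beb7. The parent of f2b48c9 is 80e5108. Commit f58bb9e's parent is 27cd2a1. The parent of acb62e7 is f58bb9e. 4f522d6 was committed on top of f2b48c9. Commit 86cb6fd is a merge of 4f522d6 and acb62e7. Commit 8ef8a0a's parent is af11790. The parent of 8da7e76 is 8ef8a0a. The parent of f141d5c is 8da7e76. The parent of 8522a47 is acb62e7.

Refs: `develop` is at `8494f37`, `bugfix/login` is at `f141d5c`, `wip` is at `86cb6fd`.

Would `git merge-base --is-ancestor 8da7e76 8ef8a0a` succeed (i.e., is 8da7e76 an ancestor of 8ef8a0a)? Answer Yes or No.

No

Ancestors of 8ef8a0a: {8494f37, 8ef8a0a, 9ceb533, af11790, d4a6722}.
8da7e76 is not in that set, so it is not an ancestor of 8ef8a0a.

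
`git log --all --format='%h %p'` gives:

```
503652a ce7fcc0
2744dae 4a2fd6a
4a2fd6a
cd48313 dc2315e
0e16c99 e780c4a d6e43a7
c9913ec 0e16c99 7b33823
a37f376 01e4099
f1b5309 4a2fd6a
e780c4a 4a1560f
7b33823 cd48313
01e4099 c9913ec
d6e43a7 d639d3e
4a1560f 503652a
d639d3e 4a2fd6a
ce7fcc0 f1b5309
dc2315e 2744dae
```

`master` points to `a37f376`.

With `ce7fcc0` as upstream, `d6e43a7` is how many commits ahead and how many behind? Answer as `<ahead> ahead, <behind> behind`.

Reachable from d6e43a7: {4a2fd6a, d639d3e, d6e43a7}.
Reachable from ce7fcc0: {4a2fd6a, ce7fcc0, f1b5309}.
Only in d6e43a7's history (ahead): {d639d3e, d6e43a7} — 2.
Only in ce7fcc0's history (behind): {ce7fcc0, f1b5309} — 2.

2 ahead, 2 behind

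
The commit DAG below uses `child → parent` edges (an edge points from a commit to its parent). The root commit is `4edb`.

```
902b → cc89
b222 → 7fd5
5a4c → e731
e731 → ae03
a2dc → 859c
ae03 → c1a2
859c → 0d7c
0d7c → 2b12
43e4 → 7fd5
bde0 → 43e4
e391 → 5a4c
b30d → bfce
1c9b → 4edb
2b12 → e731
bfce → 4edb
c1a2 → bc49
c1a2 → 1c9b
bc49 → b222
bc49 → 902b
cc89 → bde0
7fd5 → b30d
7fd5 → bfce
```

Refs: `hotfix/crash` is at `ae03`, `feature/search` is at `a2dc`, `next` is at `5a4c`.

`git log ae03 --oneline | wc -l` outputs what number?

Walking parent pointers from ae03: reachable set = {1c9b, 43e4, 4edb, 7fd5, 902b, ae03, b222, b30d, bc49, bde0, bfce, c1a2, cc89}.
That is 13 commits.

13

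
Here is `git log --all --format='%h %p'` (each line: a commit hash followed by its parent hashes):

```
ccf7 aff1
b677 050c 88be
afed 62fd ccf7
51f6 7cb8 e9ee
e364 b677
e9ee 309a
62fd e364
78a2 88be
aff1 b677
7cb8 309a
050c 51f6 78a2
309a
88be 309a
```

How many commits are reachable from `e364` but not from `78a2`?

Reachable from e364: {050c, 309a, 51f6, 78a2, 7cb8, 88be, b677, e364, e9ee}.
Reachable from 78a2: {309a, 78a2, 88be}.
In e364's history but not 78a2's: {050c, 51f6, 7cb8, b677, e364, e9ee} — 6 commits.

6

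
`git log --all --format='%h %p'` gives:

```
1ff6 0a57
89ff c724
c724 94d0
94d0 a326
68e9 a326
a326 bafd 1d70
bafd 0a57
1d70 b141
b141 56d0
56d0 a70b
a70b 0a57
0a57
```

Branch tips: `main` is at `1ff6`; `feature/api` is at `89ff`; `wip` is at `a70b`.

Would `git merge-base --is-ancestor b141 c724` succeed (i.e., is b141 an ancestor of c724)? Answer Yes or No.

Yes

Ancestors of c724 (commits reachable by following parents): {0a57, 1d70, 56d0, 94d0, a326, a70b, b141, bafd, c724}.
b141 is in that set, so it is an ancestor of c724.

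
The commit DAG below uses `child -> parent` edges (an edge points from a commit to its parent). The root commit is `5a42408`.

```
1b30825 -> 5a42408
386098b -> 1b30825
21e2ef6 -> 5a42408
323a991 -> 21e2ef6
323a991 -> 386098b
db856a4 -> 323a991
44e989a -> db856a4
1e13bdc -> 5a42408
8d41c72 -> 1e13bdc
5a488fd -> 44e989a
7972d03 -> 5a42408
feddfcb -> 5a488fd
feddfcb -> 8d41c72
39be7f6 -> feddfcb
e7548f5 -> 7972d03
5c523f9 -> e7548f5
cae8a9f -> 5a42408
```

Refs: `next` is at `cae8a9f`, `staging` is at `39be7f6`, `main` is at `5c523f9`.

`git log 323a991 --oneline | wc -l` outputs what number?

5

Walking parent pointers from 323a991: reachable set = {1b30825, 21e2ef6, 323a991, 386098b, 5a42408}.
That is 5 commits.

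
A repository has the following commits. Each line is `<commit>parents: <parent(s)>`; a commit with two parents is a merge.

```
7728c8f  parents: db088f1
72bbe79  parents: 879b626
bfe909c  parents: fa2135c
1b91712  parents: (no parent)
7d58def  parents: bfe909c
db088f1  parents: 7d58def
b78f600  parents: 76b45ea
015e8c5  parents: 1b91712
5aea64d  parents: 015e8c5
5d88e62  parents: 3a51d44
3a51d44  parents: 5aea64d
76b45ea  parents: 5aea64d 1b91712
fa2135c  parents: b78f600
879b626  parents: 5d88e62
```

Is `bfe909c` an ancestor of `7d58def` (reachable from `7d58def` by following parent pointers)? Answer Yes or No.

Ancestors of 7d58def (commits reachable by following parents): {015e8c5, 1b91712, 5aea64d, 76b45ea, 7d58def, b78f600, bfe909c, fa2135c}.
bfe909c is in that set, so it is an ancestor of 7d58def.

Yes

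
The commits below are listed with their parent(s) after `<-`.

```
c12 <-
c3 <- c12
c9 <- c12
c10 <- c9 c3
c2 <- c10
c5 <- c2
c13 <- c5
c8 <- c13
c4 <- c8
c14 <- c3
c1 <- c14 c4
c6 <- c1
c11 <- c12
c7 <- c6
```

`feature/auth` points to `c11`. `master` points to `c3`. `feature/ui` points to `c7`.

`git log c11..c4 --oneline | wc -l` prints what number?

8

Reachable from c4: {c10, c12, c13, c2, c3, c4, c5, c8, c9}.
Reachable from c11: {c11, c12}.
In c4's history but not c11's: {c10, c13, c2, c3, c4, c5, c8, c9} — 8 commits.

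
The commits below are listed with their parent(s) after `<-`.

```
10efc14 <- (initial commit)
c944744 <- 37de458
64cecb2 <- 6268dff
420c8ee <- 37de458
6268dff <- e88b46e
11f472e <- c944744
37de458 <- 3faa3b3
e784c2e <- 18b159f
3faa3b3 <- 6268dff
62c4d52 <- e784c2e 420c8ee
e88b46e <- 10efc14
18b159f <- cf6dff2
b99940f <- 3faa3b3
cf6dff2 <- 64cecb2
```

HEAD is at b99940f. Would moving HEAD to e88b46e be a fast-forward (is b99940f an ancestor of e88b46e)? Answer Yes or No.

No

A fast-forward from b99940f to e88b46e is possible iff b99940f is an ancestor of e88b46e.
Ancestors of e88b46e: {10efc14, e88b46e}.
b99940f is not among them, so fast-forward is not possible.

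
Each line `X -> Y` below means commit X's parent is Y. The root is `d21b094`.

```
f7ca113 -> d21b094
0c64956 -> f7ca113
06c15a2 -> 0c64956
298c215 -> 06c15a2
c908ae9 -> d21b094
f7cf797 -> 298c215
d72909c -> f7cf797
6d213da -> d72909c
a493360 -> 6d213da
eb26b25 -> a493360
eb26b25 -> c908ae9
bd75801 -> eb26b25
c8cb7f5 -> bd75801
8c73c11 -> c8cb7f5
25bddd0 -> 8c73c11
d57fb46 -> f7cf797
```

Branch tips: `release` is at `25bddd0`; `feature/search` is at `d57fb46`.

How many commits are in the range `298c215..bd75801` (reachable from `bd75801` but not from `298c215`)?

7

Reachable from bd75801: {06c15a2, 0c64956, 298c215, 6d213da, a493360, bd75801, c908ae9, d21b094, d72909c, eb26b25, f7ca113, f7cf797}.
Reachable from 298c215: {06c15a2, 0c64956, 298c215, d21b094, f7ca113}.
In bd75801's history but not 298c215's: {6d213da, a493360, bd75801, c908ae9, d72909c, eb26b25, f7cf797} — 7 commits.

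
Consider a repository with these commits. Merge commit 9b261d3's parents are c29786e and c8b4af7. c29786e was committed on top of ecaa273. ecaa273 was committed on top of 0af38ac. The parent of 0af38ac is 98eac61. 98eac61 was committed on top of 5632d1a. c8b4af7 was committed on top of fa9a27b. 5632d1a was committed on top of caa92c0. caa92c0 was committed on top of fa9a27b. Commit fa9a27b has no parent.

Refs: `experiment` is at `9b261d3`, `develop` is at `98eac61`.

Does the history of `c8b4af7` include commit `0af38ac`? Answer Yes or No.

No

Ancestors of c8b4af7: {c8b4af7, fa9a27b}.
0af38ac is not in that set, so it is not an ancestor of c8b4af7.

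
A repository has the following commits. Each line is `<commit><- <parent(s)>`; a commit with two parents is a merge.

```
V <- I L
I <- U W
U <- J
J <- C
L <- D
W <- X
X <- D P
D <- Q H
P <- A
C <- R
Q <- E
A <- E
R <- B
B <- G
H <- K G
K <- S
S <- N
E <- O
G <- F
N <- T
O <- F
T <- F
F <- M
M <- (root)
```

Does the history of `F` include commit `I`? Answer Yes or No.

Ancestors of F: {F, M}.
I is not in that set, so it is not an ancestor of F.

No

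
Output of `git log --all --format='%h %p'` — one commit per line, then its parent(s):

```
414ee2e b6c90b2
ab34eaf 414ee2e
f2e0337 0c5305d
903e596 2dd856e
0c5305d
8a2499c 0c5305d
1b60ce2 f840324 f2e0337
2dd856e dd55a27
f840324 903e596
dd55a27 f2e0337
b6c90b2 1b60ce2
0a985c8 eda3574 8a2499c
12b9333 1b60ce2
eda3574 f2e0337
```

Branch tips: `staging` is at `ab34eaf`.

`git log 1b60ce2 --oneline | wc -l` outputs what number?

7

Walking parent pointers from 1b60ce2: reachable set = {0c5305d, 1b60ce2, 2dd856e, 903e596, dd55a27, f2e0337, f840324}.
That is 7 commits.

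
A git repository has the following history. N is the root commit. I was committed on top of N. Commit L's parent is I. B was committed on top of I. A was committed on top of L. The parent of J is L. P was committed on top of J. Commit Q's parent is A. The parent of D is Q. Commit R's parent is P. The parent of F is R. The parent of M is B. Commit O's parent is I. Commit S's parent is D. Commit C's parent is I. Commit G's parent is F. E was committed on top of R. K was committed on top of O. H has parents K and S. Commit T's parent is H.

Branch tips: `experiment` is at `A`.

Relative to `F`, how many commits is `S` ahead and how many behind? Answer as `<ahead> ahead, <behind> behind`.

4 ahead, 4 behind

Reachable from S: {A, D, I, L, N, Q, S}.
Reachable from F: {F, I, J, L, N, P, R}.
Only in S's history (ahead): {A, D, Q, S} — 4.
Only in F's history (behind): {F, J, P, R} — 4.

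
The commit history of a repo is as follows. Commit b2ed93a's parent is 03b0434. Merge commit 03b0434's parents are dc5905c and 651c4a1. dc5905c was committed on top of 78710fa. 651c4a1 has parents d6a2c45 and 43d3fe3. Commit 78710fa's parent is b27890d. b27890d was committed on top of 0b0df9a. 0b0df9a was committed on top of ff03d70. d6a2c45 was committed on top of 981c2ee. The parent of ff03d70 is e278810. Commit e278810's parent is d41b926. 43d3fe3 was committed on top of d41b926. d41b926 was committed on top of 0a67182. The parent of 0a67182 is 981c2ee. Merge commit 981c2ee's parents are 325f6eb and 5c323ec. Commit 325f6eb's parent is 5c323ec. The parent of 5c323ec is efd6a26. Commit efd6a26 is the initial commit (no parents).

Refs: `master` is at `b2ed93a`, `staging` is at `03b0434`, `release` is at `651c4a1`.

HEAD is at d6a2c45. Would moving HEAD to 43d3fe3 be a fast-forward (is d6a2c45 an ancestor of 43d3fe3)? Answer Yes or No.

A fast-forward from d6a2c45 to 43d3fe3 is possible iff d6a2c45 is an ancestor of 43d3fe3.
Ancestors of 43d3fe3: {0a67182, 325f6eb, 43d3fe3, 5c323ec, 981c2ee, d41b926, efd6a26}.
d6a2c45 is not among them, so fast-forward is not possible.

No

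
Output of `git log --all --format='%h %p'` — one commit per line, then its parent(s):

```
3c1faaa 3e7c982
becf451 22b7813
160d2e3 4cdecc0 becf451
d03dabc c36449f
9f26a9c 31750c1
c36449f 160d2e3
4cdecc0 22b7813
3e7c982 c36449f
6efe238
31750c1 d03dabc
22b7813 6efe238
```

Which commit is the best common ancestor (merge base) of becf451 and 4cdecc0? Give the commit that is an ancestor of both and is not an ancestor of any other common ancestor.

22b7813

Ancestors of becf451: {22b7813, 6efe238, becf451}.
Ancestors of 4cdecc0: {22b7813, 4cdecc0, 6efe238}.
Common ancestors: {22b7813, 6efe238}.
Among these, 22b7813 is not an ancestor of any other common ancestor — it is the merge base.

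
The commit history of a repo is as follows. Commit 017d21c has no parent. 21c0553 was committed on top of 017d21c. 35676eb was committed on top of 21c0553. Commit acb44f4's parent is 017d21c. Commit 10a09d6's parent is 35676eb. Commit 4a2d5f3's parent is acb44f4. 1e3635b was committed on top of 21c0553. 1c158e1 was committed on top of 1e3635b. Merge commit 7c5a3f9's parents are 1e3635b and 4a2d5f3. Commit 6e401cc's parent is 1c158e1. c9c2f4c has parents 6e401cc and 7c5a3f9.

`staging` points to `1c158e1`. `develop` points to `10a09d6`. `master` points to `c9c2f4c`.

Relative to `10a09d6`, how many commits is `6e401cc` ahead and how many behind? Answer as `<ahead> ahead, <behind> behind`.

3 ahead, 2 behind

Reachable from 6e401cc: {017d21c, 1c158e1, 1e3635b, 21c0553, 6e401cc}.
Reachable from 10a09d6: {017d21c, 10a09d6, 21c0553, 35676eb}.
Only in 6e401cc's history (ahead): {1c158e1, 1e3635b, 6e401cc} — 3.
Only in 10a09d6's history (behind): {10a09d6, 35676eb} — 2.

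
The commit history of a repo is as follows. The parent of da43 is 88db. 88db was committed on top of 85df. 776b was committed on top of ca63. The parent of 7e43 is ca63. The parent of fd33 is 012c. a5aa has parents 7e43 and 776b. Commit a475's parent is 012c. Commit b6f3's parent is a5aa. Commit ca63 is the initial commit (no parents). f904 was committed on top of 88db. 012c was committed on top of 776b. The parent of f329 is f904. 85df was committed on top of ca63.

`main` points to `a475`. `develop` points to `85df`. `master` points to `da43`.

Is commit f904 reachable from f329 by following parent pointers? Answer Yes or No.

Ancestors of f329 (commits reachable by following parents): {85df, 88db, ca63, f329, f904}.
f904 is in that set, so it is an ancestor of f329.

Yes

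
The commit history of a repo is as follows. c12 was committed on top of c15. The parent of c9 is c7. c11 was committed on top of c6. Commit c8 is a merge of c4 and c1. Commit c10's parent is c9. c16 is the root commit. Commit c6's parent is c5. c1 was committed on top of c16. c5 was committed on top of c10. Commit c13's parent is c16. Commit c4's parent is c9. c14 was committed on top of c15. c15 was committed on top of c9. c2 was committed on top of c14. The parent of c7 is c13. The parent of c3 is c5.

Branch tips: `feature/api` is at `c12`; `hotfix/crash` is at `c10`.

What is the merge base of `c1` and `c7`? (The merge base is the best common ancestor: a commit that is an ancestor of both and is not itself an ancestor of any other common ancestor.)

c16

Ancestors of c1: {c1, c16}.
Ancestors of c7: {c13, c16, c7}.
Common ancestors: {c16}.
The only common ancestor is c16, so it is the merge base.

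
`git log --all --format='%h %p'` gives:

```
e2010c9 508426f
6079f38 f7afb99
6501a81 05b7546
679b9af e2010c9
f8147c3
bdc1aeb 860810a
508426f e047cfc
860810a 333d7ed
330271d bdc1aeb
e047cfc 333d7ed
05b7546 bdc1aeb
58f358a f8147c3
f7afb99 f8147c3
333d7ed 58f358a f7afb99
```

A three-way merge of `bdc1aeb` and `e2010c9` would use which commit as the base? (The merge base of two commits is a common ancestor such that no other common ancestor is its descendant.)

333d7ed

Ancestors of bdc1aeb: {333d7ed, 58f358a, 860810a, bdc1aeb, f7afb99, f8147c3}.
Ancestors of e2010c9: {333d7ed, 508426f, 58f358a, e047cfc, e2010c9, f7afb99, f8147c3}.
Common ancestors: {333d7ed, 58f358a, f7afb99, f8147c3}.
Among these, 333d7ed is not an ancestor of any other common ancestor — it is the merge base.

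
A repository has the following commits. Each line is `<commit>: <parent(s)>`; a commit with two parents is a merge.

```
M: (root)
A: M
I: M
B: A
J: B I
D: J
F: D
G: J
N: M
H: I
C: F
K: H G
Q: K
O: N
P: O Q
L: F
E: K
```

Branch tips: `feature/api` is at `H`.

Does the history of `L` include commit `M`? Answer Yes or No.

Ancestors of L (commits reachable by following parents): {A, B, D, F, I, J, L, M}.
M is in that set, so it is an ancestor of L.

Yes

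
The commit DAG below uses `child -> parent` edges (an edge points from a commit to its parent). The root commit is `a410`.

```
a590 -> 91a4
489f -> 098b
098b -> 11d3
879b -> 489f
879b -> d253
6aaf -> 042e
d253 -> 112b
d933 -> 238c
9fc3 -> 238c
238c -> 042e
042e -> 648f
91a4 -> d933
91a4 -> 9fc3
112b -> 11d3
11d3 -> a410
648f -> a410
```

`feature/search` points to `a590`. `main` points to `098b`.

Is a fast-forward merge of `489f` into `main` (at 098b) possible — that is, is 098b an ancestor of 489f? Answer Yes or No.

A fast-forward from 098b to 489f is possible iff 098b is an ancestor of 489f.
Ancestors of 489f: {098b, 11d3, 489f, a410}.
098b is among them, so fast-forward is possible.

Yes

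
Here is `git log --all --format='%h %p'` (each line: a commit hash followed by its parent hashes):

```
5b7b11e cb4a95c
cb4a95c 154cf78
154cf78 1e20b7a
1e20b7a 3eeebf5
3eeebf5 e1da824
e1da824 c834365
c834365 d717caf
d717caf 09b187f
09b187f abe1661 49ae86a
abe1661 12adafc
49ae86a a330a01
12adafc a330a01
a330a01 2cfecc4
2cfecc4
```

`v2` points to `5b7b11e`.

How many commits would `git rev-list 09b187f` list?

6

Walking parent pointers from 09b187f: reachable set = {09b187f, 12adafc, 2cfecc4, 49ae86a, a330a01, abe1661}.
That is 6 commits.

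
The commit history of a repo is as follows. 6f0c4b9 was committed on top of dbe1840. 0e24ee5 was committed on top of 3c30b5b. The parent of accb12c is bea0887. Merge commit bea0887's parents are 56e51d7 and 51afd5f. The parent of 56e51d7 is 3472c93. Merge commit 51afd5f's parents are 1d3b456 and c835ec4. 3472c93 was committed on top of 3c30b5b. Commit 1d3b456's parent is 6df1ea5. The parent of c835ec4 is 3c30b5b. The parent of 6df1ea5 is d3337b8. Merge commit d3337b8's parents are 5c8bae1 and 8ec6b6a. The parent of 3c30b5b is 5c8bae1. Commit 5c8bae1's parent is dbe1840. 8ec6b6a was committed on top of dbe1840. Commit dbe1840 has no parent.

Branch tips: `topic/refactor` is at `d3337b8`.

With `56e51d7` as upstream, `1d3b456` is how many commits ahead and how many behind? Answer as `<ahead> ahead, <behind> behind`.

4 ahead, 3 behind

Reachable from 1d3b456: {1d3b456, 5c8bae1, 6df1ea5, 8ec6b6a, d3337b8, dbe1840}.
Reachable from 56e51d7: {3472c93, 3c30b5b, 56e51d7, 5c8bae1, dbe1840}.
Only in 1d3b456's history (ahead): {1d3b456, 6df1ea5, 8ec6b6a, d3337b8} — 4.
Only in 56e51d7's history (behind): {3472c93, 3c30b5b, 56e51d7} — 3.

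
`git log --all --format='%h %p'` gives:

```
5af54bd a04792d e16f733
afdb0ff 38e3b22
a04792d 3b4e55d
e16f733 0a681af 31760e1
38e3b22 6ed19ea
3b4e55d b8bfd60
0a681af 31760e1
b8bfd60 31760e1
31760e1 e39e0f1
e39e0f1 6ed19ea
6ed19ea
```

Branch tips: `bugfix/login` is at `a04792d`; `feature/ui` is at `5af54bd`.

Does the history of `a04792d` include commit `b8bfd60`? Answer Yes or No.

Yes

Ancestors of a04792d (commits reachable by following parents): {31760e1, 3b4e55d, 6ed19ea, a04792d, b8bfd60, e39e0f1}.
b8bfd60 is in that set, so it is an ancestor of a04792d.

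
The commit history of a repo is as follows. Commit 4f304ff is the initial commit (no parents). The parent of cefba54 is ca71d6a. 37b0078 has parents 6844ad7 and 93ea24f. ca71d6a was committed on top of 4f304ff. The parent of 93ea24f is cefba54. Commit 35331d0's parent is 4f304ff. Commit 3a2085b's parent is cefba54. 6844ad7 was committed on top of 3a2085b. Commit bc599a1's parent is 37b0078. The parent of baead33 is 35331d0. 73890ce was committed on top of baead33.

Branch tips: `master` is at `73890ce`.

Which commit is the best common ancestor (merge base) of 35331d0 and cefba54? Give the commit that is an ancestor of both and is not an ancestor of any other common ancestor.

4f304ff

Ancestors of 35331d0: {35331d0, 4f304ff}.
Ancestors of cefba54: {4f304ff, ca71d6a, cefba54}.
Common ancestors: {4f304ff}.
The only common ancestor is 4f304ff, so it is the merge base.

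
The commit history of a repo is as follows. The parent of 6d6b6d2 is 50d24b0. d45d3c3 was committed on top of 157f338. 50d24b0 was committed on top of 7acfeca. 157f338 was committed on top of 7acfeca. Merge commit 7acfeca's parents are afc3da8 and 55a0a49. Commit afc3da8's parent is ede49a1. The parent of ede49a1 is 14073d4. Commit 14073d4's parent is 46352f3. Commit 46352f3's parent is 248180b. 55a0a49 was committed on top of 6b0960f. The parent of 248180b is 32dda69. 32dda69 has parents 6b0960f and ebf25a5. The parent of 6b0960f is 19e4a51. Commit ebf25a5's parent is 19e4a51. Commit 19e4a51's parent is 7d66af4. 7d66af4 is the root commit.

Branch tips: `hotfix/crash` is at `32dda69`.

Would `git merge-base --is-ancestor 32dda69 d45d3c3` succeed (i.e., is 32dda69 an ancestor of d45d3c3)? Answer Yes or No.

Yes

Ancestors of d45d3c3 (commits reachable by following parents): {14073d4, 157f338, 19e4a51, 248180b, 32dda69, 46352f3, 55a0a49, 6b0960f, 7acfeca, 7d66af4, afc3da8, d45d3c3, ebf25a5, ede49a1}.
32dda69 is in that set, so it is an ancestor of d45d3c3.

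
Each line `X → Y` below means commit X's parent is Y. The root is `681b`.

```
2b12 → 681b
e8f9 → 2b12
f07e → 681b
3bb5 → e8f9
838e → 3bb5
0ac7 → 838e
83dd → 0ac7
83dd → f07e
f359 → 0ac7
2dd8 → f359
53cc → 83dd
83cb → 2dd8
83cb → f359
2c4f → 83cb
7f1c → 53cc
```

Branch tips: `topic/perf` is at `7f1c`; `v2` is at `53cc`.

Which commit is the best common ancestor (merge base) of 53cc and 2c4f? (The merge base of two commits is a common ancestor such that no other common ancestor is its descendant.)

Ancestors of 53cc: {0ac7, 2b12, 3bb5, 53cc, 681b, 838e, 83dd, e8f9, f07e}.
Ancestors of 2c4f: {0ac7, 2b12, 2c4f, 2dd8, 3bb5, 681b, 838e, 83cb, e8f9, f359}.
Common ancestors: {0ac7, 2b12, 3bb5, 681b, 838e, e8f9}.
Among these, 0ac7 is not an ancestor of any other common ancestor — it is the merge base.

0ac7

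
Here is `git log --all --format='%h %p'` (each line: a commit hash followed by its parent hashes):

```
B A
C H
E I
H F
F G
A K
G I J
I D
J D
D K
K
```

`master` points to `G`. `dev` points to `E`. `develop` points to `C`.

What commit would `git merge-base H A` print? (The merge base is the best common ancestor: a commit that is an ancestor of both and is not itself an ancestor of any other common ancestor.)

K

Ancestors of H: {D, F, G, H, I, J, K}.
Ancestors of A: {A, K}.
Common ancestors: {K}.
The only common ancestor is K, so it is the merge base.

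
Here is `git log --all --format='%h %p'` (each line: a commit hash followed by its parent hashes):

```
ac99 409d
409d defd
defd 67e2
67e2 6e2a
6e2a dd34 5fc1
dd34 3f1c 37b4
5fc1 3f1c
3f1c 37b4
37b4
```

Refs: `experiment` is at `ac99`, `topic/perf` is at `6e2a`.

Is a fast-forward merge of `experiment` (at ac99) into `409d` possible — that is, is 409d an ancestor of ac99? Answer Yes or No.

Yes

A fast-forward from 409d to ac99 is possible iff 409d is an ancestor of ac99.
Ancestors of ac99: {37b4, 3f1c, 409d, 5fc1, 67e2, 6e2a, ac99, dd34, defd}.
409d is among them, so fast-forward is possible.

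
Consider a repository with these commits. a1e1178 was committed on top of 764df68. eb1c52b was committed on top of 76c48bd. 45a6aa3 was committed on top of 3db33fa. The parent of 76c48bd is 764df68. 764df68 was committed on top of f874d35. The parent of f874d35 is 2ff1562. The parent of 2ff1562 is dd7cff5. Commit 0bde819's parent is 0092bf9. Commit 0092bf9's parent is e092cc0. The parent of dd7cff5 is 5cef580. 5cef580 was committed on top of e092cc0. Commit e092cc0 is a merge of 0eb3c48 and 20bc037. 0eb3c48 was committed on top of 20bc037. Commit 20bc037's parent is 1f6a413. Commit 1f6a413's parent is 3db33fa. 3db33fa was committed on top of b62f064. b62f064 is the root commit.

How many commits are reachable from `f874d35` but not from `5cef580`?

3

Reachable from f874d35: {0eb3c48, 1f6a413, 20bc037, 2ff1562, 3db33fa, 5cef580, b62f064, dd7cff5, e092cc0, f874d35}.
Reachable from 5cef580: {0eb3c48, 1f6a413, 20bc037, 3db33fa, 5cef580, b62f064, e092cc0}.
In f874d35's history but not 5cef580's: {2ff1562, dd7cff5, f874d35} — 3 commits.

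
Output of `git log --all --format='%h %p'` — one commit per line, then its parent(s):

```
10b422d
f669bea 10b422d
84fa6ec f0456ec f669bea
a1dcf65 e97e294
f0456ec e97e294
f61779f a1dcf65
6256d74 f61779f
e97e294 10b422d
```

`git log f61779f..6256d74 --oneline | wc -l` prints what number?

Reachable from 6256d74: {10b422d, 6256d74, a1dcf65, e97e294, f61779f}.
Reachable from f61779f: {10b422d, a1dcf65, e97e294, f61779f}.
In 6256d74's history but not f61779f's: {6256d74} — 1 commit.

1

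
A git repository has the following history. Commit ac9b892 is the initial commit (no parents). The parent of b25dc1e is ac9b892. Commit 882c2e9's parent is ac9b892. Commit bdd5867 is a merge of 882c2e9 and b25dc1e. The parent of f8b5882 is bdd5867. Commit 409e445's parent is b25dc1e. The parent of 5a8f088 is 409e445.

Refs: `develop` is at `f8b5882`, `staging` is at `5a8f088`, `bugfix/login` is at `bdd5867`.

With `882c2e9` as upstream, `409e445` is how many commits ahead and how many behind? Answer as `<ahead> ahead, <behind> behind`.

Reachable from 409e445: {409e445, ac9b892, b25dc1e}.
Reachable from 882c2e9: {882c2e9, ac9b892}.
Only in 409e445's history (ahead): {409e445, b25dc1e} — 2.
Only in 882c2e9's history (behind): {882c2e9} — 1.

2 ahead, 1 behind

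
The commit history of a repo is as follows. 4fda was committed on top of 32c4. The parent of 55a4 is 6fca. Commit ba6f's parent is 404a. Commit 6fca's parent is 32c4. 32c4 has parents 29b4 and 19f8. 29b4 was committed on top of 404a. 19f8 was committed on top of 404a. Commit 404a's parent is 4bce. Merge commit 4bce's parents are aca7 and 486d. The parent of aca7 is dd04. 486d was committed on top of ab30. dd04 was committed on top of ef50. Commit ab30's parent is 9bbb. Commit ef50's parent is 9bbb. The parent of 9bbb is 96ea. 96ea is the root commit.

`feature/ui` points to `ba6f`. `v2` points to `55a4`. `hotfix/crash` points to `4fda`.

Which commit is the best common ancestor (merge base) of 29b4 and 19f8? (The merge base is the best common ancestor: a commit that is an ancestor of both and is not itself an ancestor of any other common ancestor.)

Ancestors of 29b4: {29b4, 404a, 486d, 4bce, 96ea, 9bbb, ab30, aca7, dd04, ef50}.
Ancestors of 19f8: {19f8, 404a, 486d, 4bce, 96ea, 9bbb, ab30, aca7, dd04, ef50}.
Common ancestors: {404a, 486d, 4bce, 96ea, 9bbb, ab30, aca7, dd04, ef50}.
Among these, 404a is not an ancestor of any other common ancestor — it is the merge base.

404a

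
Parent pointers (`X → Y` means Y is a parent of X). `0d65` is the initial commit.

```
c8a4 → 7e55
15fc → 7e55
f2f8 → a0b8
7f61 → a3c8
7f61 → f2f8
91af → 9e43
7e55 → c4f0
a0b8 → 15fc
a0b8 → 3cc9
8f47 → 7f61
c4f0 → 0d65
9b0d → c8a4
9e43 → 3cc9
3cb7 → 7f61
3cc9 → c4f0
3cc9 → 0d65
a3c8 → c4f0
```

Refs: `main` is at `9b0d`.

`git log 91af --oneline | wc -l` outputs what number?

Walking parent pointers from 91af: reachable set = {0d65, 3cc9, 91af, 9e43, c4f0}.
That is 5 commits.

5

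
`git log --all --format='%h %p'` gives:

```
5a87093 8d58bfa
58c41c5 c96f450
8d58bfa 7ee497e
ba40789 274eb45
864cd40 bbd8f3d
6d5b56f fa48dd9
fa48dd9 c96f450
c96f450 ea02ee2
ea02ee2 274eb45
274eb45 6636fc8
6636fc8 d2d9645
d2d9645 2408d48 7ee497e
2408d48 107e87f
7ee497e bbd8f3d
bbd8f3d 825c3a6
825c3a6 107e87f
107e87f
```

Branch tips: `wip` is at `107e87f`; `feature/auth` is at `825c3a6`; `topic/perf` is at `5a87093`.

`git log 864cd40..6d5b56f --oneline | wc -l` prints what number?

Reachable from 6d5b56f: {107e87f, 2408d48, 274eb45, 6636fc8, 6d5b56f, 7ee497e, 825c3a6, bbd8f3d, c96f450, d2d9645, ea02ee2, fa48dd9}.
Reachable from 864cd40: {107e87f, 825c3a6, 864cd40, bbd8f3d}.
In 6d5b56f's history but not 864cd40's: {2408d48, 274eb45, 6636fc8, 6d5b56f, 7ee497e, c96f450, d2d9645, ea02ee2, fa48dd9} — 9 commits.

9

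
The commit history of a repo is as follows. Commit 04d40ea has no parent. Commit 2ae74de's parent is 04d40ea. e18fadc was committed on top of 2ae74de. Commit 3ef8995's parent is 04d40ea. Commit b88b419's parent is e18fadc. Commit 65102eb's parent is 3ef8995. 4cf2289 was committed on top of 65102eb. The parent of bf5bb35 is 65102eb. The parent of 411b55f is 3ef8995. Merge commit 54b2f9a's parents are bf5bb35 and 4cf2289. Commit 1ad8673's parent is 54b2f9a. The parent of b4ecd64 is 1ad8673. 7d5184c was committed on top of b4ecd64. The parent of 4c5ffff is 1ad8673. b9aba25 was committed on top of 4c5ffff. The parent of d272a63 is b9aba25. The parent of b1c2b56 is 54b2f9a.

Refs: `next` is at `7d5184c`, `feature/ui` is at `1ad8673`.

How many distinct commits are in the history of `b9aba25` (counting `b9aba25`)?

9

Walking parent pointers from b9aba25: reachable set = {04d40ea, 1ad8673, 3ef8995, 4c5ffff, 4cf2289, 54b2f9a, 65102eb, b9aba25, bf5bb35}.
That is 9 commits.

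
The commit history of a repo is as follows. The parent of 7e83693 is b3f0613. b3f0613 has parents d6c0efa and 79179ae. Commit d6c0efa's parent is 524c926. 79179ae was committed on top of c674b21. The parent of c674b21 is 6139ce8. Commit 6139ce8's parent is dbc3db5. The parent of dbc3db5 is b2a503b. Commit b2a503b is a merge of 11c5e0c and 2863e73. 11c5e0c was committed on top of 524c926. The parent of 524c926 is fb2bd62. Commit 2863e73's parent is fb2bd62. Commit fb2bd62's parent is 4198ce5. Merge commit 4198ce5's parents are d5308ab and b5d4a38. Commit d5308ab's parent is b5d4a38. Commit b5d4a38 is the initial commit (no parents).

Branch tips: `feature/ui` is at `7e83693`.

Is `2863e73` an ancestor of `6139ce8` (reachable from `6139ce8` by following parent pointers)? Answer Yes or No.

Yes

Ancestors of 6139ce8 (commits reachable by following parents): {11c5e0c, 2863e73, 4198ce5, 524c926, 6139ce8, b2a503b, b5d4a38, d5308ab, dbc3db5, fb2bd62}.
2863e73 is in that set, so it is an ancestor of 6139ce8.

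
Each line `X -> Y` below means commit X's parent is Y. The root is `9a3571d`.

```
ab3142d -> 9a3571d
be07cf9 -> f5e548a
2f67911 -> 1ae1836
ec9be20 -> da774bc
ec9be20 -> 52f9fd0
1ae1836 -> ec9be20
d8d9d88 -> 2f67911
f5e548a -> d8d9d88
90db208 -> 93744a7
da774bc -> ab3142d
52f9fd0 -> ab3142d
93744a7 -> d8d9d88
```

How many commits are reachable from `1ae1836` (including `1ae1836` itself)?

6

Walking parent pointers from 1ae1836: reachable set = {1ae1836, 52f9fd0, 9a3571d, ab3142d, da774bc, ec9be20}.
That is 6 commits.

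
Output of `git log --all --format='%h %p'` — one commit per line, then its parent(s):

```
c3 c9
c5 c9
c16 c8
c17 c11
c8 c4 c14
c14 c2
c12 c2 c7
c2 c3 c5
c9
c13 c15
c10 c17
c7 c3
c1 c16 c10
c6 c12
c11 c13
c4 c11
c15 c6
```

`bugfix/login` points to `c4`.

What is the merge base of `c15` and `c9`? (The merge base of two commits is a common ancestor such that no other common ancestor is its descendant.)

c9

Ancestors of c15: {c12, c15, c2, c3, c5, c6, c7, c9}.
Ancestors of c9: {c9}.
Common ancestors: {c9}.
The only common ancestor is c9, so it is the merge base.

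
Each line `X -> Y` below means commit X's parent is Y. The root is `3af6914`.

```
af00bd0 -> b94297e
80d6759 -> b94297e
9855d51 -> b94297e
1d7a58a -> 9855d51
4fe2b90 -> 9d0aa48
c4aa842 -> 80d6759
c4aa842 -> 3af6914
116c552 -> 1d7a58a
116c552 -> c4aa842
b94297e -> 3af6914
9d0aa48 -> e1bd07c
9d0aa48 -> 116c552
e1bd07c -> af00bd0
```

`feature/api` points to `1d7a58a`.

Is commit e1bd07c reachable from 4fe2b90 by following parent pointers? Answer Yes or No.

Yes

Ancestors of 4fe2b90 (commits reachable by following parents): {116c552, 1d7a58a, 3af6914, 4fe2b90, 80d6759, 9855d51, 9d0aa48, af00bd0, b94297e, c4aa842, e1bd07c}.
e1bd07c is in that set, so it is an ancestor of 4fe2b90.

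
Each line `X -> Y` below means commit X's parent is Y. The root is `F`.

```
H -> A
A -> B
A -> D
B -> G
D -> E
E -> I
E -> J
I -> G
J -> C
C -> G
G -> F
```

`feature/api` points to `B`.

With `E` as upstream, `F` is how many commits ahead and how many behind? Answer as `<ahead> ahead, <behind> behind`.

0 ahead, 5 behind

Reachable from F: {F}.
Reachable from E: {C, E, F, G, I, J}.
Only in F's history (ahead): {} — 0.
Only in E's history (behind): {C, E, G, I, J} — 5.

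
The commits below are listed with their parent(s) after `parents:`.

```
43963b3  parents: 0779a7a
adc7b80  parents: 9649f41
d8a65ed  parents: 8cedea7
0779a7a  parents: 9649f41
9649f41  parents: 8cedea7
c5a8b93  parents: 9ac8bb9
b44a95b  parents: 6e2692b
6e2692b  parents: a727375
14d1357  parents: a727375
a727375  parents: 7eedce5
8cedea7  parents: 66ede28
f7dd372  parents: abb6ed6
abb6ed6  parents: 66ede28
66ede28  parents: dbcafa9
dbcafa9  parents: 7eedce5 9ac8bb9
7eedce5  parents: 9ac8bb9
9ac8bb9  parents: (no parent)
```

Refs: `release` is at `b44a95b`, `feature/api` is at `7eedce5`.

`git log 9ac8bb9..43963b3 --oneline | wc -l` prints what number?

7

Reachable from 43963b3: {0779a7a, 43963b3, 66ede28, 7eedce5, 8cedea7, 9649f41, 9ac8bb9, dbcafa9}.
Reachable from 9ac8bb9: {9ac8bb9}.
In 43963b3's history but not 9ac8bb9's: {0779a7a, 43963b3, 66ede28, 7eedce5, 8cedea7, 9649f41, dbcafa9} — 7 commits.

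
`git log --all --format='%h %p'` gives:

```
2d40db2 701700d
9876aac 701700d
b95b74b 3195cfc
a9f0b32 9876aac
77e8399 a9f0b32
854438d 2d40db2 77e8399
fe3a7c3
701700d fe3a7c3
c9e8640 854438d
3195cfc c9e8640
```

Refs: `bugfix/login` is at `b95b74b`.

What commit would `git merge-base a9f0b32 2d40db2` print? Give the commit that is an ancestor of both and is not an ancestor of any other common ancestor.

701700d

Ancestors of a9f0b32: {701700d, 9876aac, a9f0b32, fe3a7c3}.
Ancestors of 2d40db2: {2d40db2, 701700d, fe3a7c3}.
Common ancestors: {701700d, fe3a7c3}.
Among these, 701700d is not an ancestor of any other common ancestor — it is the merge base.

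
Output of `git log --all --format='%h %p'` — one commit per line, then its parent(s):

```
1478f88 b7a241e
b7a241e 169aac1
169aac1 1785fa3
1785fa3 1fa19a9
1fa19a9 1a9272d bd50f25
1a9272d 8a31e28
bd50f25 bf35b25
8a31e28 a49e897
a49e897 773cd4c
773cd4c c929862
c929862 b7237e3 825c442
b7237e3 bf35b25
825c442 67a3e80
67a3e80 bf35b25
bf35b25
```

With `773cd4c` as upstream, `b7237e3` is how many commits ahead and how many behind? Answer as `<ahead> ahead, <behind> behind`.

Reachable from b7237e3: {b7237e3, bf35b25}.
Reachable from 773cd4c: {67a3e80, 773cd4c, 825c442, b7237e3, bf35b25, c929862}.
Only in b7237e3's history (ahead): {} — 0.
Only in 773cd4c's history (behind): {67a3e80, 773cd4c, 825c442, c929862} — 4.

0 ahead, 4 behind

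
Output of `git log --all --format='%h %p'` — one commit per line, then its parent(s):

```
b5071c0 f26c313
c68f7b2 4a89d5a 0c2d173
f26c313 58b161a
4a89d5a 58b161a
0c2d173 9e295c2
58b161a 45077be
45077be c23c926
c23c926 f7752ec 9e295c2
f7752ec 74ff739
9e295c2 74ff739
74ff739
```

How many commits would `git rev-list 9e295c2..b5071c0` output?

6

Reachable from b5071c0: {45077be, 58b161a, 74ff739, 9e295c2, b5071c0, c23c926, f26c313, f7752ec}.
Reachable from 9e295c2: {74ff739, 9e295c2}.
In b5071c0's history but not 9e295c2's: {45077be, 58b161a, b5071c0, c23c926, f26c313, f7752ec} — 6 commits.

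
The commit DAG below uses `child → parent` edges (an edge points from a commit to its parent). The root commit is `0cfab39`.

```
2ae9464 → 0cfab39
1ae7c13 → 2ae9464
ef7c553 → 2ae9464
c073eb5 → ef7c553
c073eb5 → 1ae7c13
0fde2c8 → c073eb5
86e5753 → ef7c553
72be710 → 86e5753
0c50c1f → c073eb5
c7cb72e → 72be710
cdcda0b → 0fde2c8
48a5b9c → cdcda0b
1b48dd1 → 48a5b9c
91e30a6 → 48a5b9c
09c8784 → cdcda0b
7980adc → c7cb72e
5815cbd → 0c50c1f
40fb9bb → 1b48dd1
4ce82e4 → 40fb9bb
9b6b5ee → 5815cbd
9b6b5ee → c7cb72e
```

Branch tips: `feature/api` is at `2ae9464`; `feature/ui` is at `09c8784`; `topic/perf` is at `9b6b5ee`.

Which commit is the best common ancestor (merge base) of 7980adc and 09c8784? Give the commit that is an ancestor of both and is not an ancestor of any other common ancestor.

ef7c553

Ancestors of 7980adc: {0cfab39, 2ae9464, 72be710, 7980adc, 86e5753, c7cb72e, ef7c553}.
Ancestors of 09c8784: {09c8784, 0cfab39, 0fde2c8, 1ae7c13, 2ae9464, c073eb5, cdcda0b, ef7c553}.
Common ancestors: {0cfab39, 2ae9464, ef7c553}.
Among these, ef7c553 is not an ancestor of any other common ancestor — it is the merge base.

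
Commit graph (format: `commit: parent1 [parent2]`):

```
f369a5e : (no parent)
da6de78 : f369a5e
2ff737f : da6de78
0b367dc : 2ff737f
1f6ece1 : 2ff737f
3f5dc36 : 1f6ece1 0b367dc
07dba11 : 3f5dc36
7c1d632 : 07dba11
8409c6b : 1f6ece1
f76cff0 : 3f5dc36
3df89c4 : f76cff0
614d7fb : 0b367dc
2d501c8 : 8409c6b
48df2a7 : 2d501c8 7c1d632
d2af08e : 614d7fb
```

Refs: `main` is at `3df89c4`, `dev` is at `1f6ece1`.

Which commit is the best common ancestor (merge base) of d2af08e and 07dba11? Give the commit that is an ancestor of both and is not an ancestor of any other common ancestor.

0b367dc

Ancestors of d2af08e: {0b367dc, 2ff737f, 614d7fb, d2af08e, da6de78, f369a5e}.
Ancestors of 07dba11: {07dba11, 0b367dc, 1f6ece1, 2ff737f, 3f5dc36, da6de78, f369a5e}.
Common ancestors: {0b367dc, 2ff737f, da6de78, f369a5e}.
Among these, 0b367dc is not an ancestor of any other common ancestor — it is the merge base.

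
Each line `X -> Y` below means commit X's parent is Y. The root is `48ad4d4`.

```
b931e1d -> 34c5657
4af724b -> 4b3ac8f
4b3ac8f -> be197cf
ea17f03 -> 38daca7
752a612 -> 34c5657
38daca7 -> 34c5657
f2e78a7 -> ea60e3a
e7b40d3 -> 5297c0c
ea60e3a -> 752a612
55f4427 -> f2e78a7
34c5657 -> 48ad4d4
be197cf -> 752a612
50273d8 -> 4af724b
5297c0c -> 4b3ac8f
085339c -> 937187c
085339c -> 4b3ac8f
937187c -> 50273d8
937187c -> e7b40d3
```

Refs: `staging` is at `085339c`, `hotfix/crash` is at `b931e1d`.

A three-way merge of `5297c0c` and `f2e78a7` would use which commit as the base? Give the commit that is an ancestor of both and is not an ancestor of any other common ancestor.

Ancestors of 5297c0c: {34c5657, 48ad4d4, 4b3ac8f, 5297c0c, 752a612, be197cf}.
Ancestors of f2e78a7: {34c5657, 48ad4d4, 752a612, ea60e3a, f2e78a7}.
Common ancestors: {34c5657, 48ad4d4, 752a612}.
Among these, 752a612 is not an ancestor of any other common ancestor — it is the merge base.

752a612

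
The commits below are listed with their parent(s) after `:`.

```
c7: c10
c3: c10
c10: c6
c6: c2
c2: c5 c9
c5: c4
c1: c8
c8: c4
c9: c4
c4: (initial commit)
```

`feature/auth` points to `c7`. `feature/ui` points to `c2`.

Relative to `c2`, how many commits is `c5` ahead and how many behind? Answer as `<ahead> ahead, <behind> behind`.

Reachable from c5: {c4, c5}.
Reachable from c2: {c2, c4, c5, c9}.
Only in c5's history (ahead): {} — 0.
Only in c2's history (behind): {c2, c9} — 2.

0 ahead, 2 behind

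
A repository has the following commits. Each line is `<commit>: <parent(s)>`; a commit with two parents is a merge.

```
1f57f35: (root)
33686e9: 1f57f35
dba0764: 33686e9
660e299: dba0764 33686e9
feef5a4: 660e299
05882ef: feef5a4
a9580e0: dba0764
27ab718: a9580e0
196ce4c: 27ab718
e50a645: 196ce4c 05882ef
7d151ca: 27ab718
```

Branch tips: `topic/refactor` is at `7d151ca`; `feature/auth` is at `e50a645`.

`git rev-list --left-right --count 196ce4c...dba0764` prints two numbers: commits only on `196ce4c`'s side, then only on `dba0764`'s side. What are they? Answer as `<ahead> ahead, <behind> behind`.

3 ahead, 0 behind

Reachable from 196ce4c: {196ce4c, 1f57f35, 27ab718, 33686e9, a9580e0, dba0764}.
Reachable from dba0764: {1f57f35, 33686e9, dba0764}.
Only in 196ce4c's history (ahead): {196ce4c, 27ab718, a9580e0} — 3.
Only in dba0764's history (behind): {} — 0.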